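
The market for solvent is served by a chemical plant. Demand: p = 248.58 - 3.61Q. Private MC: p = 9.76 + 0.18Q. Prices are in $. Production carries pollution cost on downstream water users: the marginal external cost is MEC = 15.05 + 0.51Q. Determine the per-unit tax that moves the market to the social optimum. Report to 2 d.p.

Social marginal cost = private MC + MEC = 24.81 + 0.69Q.
Set SMC = demand: 24.81 + 0.69Q = 248.58 - 3.61Q → Q* = 52.0395.
The Pigouvian tax equals MEC at Q*: 15.05 + 0.51×52.0395 = 41.5901.

tax = $41.59 per unit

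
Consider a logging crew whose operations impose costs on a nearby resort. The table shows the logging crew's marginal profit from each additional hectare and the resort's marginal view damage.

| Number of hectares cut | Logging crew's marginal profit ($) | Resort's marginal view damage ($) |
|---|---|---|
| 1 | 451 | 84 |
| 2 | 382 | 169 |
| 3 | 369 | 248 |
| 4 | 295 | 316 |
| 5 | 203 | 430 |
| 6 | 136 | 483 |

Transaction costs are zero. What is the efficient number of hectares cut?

Bargaining reaches the level where marginal profit last exceeds marginal view damage.
That holds through level 3 (369 ≥ 248) but not at 4 (295 < 316).

3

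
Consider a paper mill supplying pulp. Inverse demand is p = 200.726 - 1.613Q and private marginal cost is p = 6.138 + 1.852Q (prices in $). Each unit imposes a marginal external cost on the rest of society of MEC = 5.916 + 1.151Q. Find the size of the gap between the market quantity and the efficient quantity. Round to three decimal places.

15.285 units

Market equilibrium (private): 6.138 + 1.852Q = 200.726 - 1.613Q → Q_m = 56.1582.
Social marginal cost = private MC + MEC = 12.054 + 3.003Q.
Set SMC = demand: 12.054 + 3.003Q = 200.726 - 1.613Q → Q* = 40.8735.
Gap = |56.1582 − 40.8735| = 15.2847.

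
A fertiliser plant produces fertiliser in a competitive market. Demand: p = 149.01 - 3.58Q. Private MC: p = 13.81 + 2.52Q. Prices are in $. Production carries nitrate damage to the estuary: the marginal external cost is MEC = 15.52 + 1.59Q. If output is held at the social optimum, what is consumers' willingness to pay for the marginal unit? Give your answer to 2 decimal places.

P = $93.29

Social marginal cost = private MC + MEC = 29.33 + 4.11Q.
Set SMC = demand: 29.33 + 4.11Q = 149.01 - 3.58Q → Q* = 15.5631.
Consumer price on the demand curve at Q*: 149.01 − 3.58×15.5631 = 93.2941.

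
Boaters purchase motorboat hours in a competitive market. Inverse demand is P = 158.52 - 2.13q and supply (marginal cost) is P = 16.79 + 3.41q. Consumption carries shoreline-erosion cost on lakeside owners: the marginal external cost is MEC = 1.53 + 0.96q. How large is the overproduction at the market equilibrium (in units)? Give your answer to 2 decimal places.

4.01 units

Market equilibrium (private): 16.79 + 3.41q = 158.52 - 2.13q → q_m = 25.5830.
Social marginal benefit = demand − MEC = 156.99 - 3.09q.
Set SMB = MC: 156.99 - 3.09q = 16.79 + 3.41q → q* = 21.5692.
Gap = |25.5830 − 21.5692| = 4.0138.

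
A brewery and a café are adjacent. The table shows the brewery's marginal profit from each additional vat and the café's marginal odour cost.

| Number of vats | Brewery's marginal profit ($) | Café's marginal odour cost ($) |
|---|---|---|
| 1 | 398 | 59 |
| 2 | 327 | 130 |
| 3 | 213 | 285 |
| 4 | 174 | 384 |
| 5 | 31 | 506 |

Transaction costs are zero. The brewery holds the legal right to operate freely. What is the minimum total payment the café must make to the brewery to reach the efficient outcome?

Left alone the brewery would choose level 5 (marginal profit stays positive).
Efficient level: k* = 2 (marginal profit ≥ marginal odour cost through 2).
The café must at least cover the brewery's forgone profit from cutting 5→2: 213 + 174 + 31 = 418.

$418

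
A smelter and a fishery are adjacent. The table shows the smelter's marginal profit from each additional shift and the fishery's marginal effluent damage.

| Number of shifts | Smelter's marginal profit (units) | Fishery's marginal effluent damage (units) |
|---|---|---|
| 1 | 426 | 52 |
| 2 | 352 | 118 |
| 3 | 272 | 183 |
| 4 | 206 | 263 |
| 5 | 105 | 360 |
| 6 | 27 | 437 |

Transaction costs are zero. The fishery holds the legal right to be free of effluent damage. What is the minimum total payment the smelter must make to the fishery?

353

Efficient level: marginal profit ≥ marginal effluent damage through level 3, so k* = 3.
With the fishery holding the right, the smelter must at least compensate total damage at k*: 52 + 118 + 183 = 353.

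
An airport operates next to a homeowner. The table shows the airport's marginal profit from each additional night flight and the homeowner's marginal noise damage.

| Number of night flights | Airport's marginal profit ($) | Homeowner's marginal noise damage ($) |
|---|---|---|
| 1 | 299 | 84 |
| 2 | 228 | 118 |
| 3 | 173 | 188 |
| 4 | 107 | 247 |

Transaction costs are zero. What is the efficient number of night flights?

Bargaining reaches the level where marginal profit last exceeds marginal noise damage.
That holds through level 2 (228 ≥ 118) but not at 3 (173 < 188).

2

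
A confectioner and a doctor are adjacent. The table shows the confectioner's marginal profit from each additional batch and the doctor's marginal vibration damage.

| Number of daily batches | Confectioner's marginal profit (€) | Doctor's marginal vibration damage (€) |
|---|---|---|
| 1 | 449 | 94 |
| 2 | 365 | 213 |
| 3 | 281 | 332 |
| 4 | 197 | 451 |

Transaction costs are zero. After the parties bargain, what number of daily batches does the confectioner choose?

2

Bargaining reaches the level where marginal profit last exceeds marginal vibration damage.
That holds through level 2 (365 ≥ 213) but not at 3 (281 < 332).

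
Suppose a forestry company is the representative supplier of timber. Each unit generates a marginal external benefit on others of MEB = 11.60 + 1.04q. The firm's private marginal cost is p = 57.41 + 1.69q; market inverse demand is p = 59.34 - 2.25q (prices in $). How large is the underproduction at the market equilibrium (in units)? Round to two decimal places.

Market equilibrium (private): 57.41 + 1.69q = 59.34 - 2.25q → q_m = 0.4898.
Social marginal cost = private MC − MEB = 45.81 + 0.65q.
Set SMC = demand: 45.81 + 0.65q = 59.34 - 2.25q → q* = 4.6655.
Gap = |0.4898 − 4.6655| = 4.1757.

4.18 units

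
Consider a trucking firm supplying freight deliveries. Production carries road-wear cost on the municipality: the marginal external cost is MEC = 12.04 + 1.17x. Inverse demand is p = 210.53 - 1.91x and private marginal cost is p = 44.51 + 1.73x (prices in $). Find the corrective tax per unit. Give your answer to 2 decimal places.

Social marginal cost = private MC + MEC = 56.55 + 2.90x.
Set SMC = demand: 56.55 + 2.90x = 210.53 - 1.91x → x* = 32.0125.
The Pigouvian tax equals MEC at x*: 12.04 + 1.17×32.0125 = 49.4946.

tax = $49.49 per unit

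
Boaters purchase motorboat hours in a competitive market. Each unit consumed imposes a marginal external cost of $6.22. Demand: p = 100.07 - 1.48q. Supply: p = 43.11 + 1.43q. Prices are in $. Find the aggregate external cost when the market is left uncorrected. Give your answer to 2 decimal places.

$121.75

Market equilibrium (private): 43.11 + 1.43q = 100.07 - 1.48q → q_m = 19.5739.
Total external cost = MEC × q_m = 6.22 × 19.5739 = 121.7497.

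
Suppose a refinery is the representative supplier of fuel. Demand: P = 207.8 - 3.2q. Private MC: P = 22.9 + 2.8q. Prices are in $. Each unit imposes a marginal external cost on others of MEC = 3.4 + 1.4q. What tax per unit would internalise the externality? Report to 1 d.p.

tax = $37.7 per unit

Social marginal cost = private MC + MEC = 26.3 + 4.2q.
Set SMC = demand: 26.3 + 4.2q = 207.8 - 3.2q → q* = 24.5270.
The Pigouvian tax equals MEC at q*: 3.4 + 1.4×24.5270 = 37.7378.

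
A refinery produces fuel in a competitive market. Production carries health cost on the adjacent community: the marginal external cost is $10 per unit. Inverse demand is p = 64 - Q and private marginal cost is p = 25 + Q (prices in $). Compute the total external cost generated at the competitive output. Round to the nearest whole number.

$195

Market equilibrium (private): 25 + Q = 64 - Q → Q_m = 19.5000.
Total external cost = MEC × Q_m = 10 × 19.5000 = 195.0000.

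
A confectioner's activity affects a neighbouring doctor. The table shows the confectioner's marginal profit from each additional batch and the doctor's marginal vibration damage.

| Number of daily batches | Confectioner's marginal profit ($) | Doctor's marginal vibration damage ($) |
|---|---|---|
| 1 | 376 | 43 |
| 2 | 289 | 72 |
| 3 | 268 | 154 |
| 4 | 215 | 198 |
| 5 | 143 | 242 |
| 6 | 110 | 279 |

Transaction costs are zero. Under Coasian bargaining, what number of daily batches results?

4

Bargaining reaches the level where marginal profit last exceeds marginal vibration damage.
That holds through level 4 (215 ≥ 198) but not at 5 (143 < 242).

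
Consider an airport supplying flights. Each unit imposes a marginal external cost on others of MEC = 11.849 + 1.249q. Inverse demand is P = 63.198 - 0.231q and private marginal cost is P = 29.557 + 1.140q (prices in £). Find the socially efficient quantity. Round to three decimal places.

Social marginal cost = private MC + MEC = 41.406 + 2.389q.
Set SMC = demand: 41.406 + 2.389q = 63.198 - 0.231q → q* = 8.3176.

q* = 8.318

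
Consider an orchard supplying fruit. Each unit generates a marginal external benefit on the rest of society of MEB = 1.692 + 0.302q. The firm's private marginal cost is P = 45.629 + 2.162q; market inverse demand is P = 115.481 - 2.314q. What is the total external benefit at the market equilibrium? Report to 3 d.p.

63.180

Market equilibrium (private): 45.629 + 2.162q = 115.481 - 2.314q → q_m = 15.6059.
Total external benefit = ∫₀^{q_m} (1.692 + 0.302q) dq = 1.692×15.6059 + ½×0.302×15.6059² = 63.1803.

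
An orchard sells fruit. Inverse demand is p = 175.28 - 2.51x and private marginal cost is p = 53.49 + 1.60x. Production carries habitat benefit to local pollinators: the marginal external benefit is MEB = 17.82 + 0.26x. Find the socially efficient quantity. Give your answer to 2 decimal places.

x* = 36.26

Social marginal cost = private MC − MEB = 35.67 + 1.34x.
Set SMC = demand: 35.67 + 1.34x = 175.28 - 2.51x → x* = 36.2623.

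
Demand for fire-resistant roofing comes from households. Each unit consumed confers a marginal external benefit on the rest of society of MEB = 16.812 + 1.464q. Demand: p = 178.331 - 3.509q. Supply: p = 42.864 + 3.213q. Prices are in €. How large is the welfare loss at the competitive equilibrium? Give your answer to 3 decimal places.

Market equilibrium (private): 42.864 + 3.213q = 178.331 - 3.509q → q_m = 20.1528.
Social marginal benefit = demand + MEB = 195.143 - 2.045q.
Set SMB = MC: 195.143 - 2.045q = 42.864 + 3.213q → q* = 28.9614.
The welfare-loss triangle has base |q_m − q*| and height MEB(q_m) (the vertical gap between SMB and MC is zero at q* and MEB at q_m).
DWL = ½ × 8.8086 × 46.3157 = 203.9882.

DWL = €203.988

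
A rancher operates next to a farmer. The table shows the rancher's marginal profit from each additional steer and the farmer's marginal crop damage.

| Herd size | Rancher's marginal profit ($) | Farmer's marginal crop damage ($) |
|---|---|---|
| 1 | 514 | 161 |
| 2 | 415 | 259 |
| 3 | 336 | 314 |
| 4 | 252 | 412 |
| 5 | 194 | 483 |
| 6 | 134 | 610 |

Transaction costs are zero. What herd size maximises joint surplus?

3

Bargaining reaches the level where marginal profit last exceeds marginal crop damage.
That holds through level 3 (336 ≥ 314) but not at 4 (252 < 412).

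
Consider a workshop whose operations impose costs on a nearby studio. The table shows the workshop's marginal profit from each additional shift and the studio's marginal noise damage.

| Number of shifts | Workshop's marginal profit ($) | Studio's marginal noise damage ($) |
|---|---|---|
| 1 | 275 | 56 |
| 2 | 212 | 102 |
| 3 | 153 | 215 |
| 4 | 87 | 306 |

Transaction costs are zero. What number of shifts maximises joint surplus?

2

Bargaining reaches the level where marginal profit last exceeds marginal noise damage.
That holds through level 2 (212 ≥ 102) but not at 3 (153 < 215).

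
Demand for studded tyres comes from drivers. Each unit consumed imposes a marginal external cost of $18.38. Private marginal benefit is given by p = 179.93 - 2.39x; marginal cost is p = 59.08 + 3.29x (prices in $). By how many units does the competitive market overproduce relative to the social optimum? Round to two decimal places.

Market equilibrium (private): 59.08 + 3.29x = 179.93 - 2.39x → x_m = 21.2764.
Social marginal benefit = demand − MEC = 161.55 - 2.39x.
Set SMB = MC: 161.55 - 2.39x = 59.08 + 3.29x → x* = 18.0405.
Gap = |21.2764 − 18.0405| = 3.2359.

3.24 units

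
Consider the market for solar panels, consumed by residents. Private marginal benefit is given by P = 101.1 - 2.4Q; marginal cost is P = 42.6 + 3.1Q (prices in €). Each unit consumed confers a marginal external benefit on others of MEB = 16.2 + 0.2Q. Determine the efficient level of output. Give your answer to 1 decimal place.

Q* = 14.1

Social marginal benefit = demand + MEB = 117.3 - 2.2Q.
Set SMB = MC: 117.3 - 2.2Q = 42.6 + 3.1Q → Q* = 14.0943.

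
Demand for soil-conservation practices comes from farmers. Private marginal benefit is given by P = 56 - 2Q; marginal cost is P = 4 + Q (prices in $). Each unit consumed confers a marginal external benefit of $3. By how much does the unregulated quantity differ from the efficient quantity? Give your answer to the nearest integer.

Market equilibrium (private): 4 + Q = 56 - 2Q → Q_m = 17.3333.
Social marginal benefit = demand + MEB = 59 - 2Q.
Set SMB = MC: 59 - 2Q = 4 + Q → Q* = 18.3333.
Gap = |17.3333 − 18.3333| = 1.0000.

1 units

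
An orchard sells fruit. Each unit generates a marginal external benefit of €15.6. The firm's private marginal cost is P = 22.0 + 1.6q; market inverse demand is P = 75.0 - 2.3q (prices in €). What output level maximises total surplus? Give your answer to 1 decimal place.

Social marginal cost = private MC − MEB = 6.4 + 1.6q.
Set SMC = demand: 6.4 + 1.6q = 75.0 - 2.3q → q* = 17.5897.

q* = 17.6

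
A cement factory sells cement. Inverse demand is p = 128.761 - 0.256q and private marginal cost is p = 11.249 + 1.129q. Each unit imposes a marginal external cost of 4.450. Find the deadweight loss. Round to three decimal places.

Market equilibrium (private): 11.249 + 1.129q = 128.761 - 0.256q → q_m = 84.8462.
Social marginal cost = private MC + MEC = 15.699 + 1.129q.
Set SMC = demand: 15.699 + 1.129q = 128.761 - 0.256q → q* = 81.6332.
Between q* and q_m the wedge SMC − demand runs linearly from 0 to MEC(q_m), so the loss is a triangle.
DWL = ½ × 3.2130 × 4.4500 = 7.1489.

DWL = 7.149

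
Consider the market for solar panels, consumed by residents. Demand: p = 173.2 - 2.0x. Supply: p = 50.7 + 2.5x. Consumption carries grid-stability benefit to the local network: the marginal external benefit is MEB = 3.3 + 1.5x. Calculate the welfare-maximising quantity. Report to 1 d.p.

x* = 41.9

Social marginal benefit = demand + MEB = 176.5 - 0.5x.
Set SMB = MC: 176.5 - 0.5x = 50.7 + 2.5x → x* = 41.9333.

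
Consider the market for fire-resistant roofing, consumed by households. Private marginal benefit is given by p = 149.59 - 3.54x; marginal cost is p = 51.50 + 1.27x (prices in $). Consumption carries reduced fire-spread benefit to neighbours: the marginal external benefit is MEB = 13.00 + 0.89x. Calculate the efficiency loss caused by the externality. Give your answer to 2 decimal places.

DWL = $123.76

Market equilibrium (private): 51.50 + 1.27x = 149.59 - 3.54x → x_m = 20.3929.
Social marginal benefit = demand + MEB = 162.59 - 2.65x.
Set SMB = MC: 162.59 - 2.65x = 51.50 + 1.27x → x* = 28.3393.
Height of the DWL triangle at x_m is SMB(x_m) − MC(x_m) = MEB(x_m) = 31.1497.
DWL = ½ × 7.9464 × 31.1497 = 123.7640.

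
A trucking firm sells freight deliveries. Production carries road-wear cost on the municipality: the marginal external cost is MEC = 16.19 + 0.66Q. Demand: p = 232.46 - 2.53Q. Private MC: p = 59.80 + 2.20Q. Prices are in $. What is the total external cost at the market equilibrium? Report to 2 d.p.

Market equilibrium (private): 59.80 + 2.20Q = 232.46 - 2.53Q → Q_m = 36.5032.
Total external cost = ∫₀^{Q_m} (16.19 + 0.66Q) dQ = 16.19×36.5032 + ½×0.66×36.5032² = 1030.7064.

$1030.71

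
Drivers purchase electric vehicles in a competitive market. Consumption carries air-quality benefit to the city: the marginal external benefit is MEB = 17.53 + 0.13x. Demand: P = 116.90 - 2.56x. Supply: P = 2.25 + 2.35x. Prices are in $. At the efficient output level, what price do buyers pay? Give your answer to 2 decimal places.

Social marginal benefit = demand + MEB = 134.43 - 2.43x.
Set SMB = MC: 134.43 - 2.43x = 2.25 + 2.35x → x* = 27.6527.
Consumer price on the demand curve at x*: 116.90 − 2.56×27.6527 = 46.1091.

P = $46.11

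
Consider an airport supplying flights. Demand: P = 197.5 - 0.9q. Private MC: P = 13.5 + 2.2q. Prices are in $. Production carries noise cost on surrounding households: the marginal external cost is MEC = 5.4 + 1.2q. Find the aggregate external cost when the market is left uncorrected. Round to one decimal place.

$2434.3

Market equilibrium (private): 13.5 + 2.2q = 197.5 - 0.9q → q_m = 59.3548.
Total external cost = ∫₀^{q_m} (5.4 + 1.2q) dq = 5.4×59.3548 + ½×1.2×59.3548² = 2434.3113.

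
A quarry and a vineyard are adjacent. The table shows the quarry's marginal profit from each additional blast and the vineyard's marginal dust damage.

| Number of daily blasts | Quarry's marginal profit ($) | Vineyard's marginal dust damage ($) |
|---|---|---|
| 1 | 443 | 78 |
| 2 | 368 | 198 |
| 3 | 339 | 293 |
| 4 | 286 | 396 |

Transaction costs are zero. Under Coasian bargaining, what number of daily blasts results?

Bargaining reaches the level where marginal profit last exceeds marginal dust damage.
That holds through level 3 (339 ≥ 293) but not at 4 (286 < 396).

3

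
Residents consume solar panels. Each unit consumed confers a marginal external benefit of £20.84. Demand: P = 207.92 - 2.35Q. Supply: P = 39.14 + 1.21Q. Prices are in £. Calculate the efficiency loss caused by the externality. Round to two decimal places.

DWL = £61.00

Market equilibrium (private): 39.14 + 1.21Q = 207.92 - 2.35Q → Q_m = 47.4101.
Social marginal benefit = demand + MEB = 228.76 - 2.35Q.
Set SMB = MC: 228.76 - 2.35Q = 39.14 + 1.21Q → Q* = 53.2640.
Height of the DWL triangle at Q_m is SMB(Q_m) − MC(Q_m) = MEB(Q_m) = 20.8400.
DWL = ½ × 5.8539 × 20.8400 = 60.9976.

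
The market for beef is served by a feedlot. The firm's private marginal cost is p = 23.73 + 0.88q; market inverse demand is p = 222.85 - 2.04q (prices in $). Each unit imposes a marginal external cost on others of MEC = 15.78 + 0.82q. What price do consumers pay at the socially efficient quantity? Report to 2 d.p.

Social marginal cost = private MC + MEC = 39.51 + 1.70q.
Set SMC = demand: 39.51 + 1.70q = 222.85 - 2.04q → q* = 49.0214.
Consumer price on the demand curve at q*: 222.85 − 2.04×49.0214 = 122.8463.

P = $122.85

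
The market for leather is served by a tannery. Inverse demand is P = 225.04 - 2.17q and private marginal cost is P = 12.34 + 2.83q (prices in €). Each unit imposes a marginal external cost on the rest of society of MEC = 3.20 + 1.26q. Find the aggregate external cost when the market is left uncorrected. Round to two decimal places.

Market equilibrium (private): 12.34 + 2.83q = 225.04 - 2.17q → q_m = 42.5400.
Total external cost = ∫₀^{q_m} (3.20 + 1.26q) dq = 3.20×42.5400 + ½×1.26×42.5400² = 1276.2085.

€1276.21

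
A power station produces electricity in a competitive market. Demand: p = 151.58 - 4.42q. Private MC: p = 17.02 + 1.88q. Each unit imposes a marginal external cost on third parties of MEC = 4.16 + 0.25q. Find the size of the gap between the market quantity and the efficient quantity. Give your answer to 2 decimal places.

1.45 units

Market equilibrium (private): 17.02 + 1.88q = 151.58 - 4.42q → q_m = 21.3587.
Social marginal cost = private MC + MEC = 21.18 + 2.13q.
Set SMC = demand: 21.18 + 2.13q = 151.58 - 4.42q → q* = 19.9084.
Gap = |21.3587 − 19.9084| = 1.4503.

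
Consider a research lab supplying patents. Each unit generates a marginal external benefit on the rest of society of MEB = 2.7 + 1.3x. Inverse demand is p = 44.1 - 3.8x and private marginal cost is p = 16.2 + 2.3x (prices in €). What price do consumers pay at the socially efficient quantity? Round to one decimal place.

P = €19.9

Social marginal cost = private MC − MEB = 13.5 + x.
Set SMC = demand: 13.5 + x = 44.1 - 3.8x → x* = 6.3750.
Consumer price on the demand curve at x*: 44.1 − 3.8×6.3750 = 19.8750.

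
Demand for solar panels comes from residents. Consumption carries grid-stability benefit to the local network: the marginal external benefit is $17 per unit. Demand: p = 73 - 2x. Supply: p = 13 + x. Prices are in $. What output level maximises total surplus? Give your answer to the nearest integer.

Social marginal benefit = demand + MEB = 90 - 2x.
Set SMB = MC: 90 - 2x = 13 + x → x* = 25.6667.

x* = 26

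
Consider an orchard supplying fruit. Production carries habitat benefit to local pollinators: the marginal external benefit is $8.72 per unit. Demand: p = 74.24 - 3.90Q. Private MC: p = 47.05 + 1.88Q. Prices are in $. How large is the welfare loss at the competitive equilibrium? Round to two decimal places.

DWL = $6.58

Market equilibrium (private): 47.05 + 1.88Q = 74.24 - 3.90Q → Q_m = 4.7042.
Social marginal cost = private MC − MEB = 38.33 + 1.88Q.
Set SMC = demand: 38.33 + 1.88Q = 74.24 - 3.90Q → Q* = 6.2128.
Between Q* and Q_m the wedge demand − SMC runs linearly from 0 to MEB(Q_m), so the loss is a triangle.
DWL = ½ × 1.5086 × 8.7200 = 6.5775.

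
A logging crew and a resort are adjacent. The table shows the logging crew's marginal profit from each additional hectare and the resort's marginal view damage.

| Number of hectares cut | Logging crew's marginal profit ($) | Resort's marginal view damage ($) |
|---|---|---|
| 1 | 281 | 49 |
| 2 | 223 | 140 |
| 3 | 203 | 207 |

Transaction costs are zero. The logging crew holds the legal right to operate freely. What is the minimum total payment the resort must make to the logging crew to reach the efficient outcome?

$203

Left alone the logging crew would choose level 3 (marginal profit stays positive).
Efficient level: k* = 2 (marginal profit ≥ marginal view damage through 2).
The resort must at least cover the logging crew's forgone profit from cutting 3→2: 203 = 203.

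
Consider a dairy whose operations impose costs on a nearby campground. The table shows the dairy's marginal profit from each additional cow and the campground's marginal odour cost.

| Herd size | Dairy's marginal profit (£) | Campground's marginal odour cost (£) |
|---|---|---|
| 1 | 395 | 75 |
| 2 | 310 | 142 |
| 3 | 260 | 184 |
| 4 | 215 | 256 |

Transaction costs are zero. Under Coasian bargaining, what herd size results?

Bargaining reaches the level where marginal profit last exceeds marginal odour cost.
That holds through level 3 (260 ≥ 184) but not at 4 (215 < 256).

3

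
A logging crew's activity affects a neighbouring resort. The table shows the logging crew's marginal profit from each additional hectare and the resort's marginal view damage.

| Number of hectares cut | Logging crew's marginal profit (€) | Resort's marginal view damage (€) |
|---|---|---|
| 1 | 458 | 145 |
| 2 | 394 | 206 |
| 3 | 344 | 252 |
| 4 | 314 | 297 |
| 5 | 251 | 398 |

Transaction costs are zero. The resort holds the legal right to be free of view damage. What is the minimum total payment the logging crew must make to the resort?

€900

Efficient level: marginal profit ≥ marginal view damage through level 4, so k* = 4.
With the resort holding the right, the logging crew must at least compensate total damage at k*: 145 + 206 + 252 + 297 = 900.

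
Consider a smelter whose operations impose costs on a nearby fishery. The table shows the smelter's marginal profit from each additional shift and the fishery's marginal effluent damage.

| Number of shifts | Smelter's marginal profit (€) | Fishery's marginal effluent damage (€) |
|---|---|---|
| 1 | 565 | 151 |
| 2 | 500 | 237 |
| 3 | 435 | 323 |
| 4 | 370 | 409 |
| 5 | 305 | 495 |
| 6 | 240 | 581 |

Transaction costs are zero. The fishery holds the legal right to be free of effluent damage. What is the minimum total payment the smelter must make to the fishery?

€711

Efficient level: marginal profit ≥ marginal effluent damage through level 3, so k* = 3.
With the fishery holding the right, the smelter must at least compensate total damage at k*: 151 + 237 + 323 = 711.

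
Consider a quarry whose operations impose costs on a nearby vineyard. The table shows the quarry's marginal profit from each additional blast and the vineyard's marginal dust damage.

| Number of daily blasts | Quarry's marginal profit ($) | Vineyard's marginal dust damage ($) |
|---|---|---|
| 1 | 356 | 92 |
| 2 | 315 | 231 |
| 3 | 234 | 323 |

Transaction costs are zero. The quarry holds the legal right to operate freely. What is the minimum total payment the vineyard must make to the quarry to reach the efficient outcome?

$234

Left alone the quarry would choose level 3 (marginal profit stays positive).
Efficient level: k* = 2 (marginal profit ≥ marginal dust damage through 2).
The vineyard must at least cover the quarry's forgone profit from cutting 3→2: 234 = 234.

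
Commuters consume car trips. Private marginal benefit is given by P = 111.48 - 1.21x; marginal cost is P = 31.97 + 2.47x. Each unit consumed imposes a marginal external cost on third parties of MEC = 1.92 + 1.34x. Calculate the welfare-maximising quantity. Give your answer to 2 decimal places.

Social marginal benefit = demand − MEC = 109.56 - 2.55x.
Set SMB = MC: 109.56 - 2.55x = 31.97 + 2.47x → x* = 15.4562.

x* = 15.46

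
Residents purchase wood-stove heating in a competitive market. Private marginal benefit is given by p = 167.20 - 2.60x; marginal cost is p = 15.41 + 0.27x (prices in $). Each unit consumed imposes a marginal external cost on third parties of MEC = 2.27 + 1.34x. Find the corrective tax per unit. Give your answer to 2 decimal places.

Social marginal benefit = demand − MEC = 164.93 - 3.94x.
Set SMB = MC: 164.93 - 3.94x = 15.41 + 0.27x → x* = 35.5154.
The Pigouvian tax equals MEC at x*: 2.27 + 1.34×35.5154 = 49.8606.

tax = $49.86 per unit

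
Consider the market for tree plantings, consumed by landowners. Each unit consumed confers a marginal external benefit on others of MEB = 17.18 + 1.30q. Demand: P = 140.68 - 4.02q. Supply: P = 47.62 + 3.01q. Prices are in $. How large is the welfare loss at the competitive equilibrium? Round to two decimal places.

Market equilibrium (private): 47.62 + 3.01q = 140.68 - 4.02q → q_m = 13.2376.
Social marginal benefit = demand + MEB = 157.86 - 2.72q.
Set SMB = MC: 157.86 - 2.72q = 47.62 + 3.01q → q* = 19.2391.
The loss is the area between SMB and MC from q* to q_m; with linear curves that's a triangle of height MEB(q_m).
DWL = ½ × 6.0015 × 34.3888 = 103.1922.

DWL = $103.19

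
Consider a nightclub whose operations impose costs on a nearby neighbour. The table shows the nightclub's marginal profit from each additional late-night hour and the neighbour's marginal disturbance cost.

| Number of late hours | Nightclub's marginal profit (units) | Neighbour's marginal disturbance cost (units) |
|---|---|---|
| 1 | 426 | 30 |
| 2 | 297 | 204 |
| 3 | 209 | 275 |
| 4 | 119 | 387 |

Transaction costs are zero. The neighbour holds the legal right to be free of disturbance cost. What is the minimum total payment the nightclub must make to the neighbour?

234

Efficient level: marginal profit ≥ marginal disturbance cost through level 2, so k* = 2.
With the neighbour holding the right, the nightclub must at least compensate total damage at k*: 30 + 204 = 234.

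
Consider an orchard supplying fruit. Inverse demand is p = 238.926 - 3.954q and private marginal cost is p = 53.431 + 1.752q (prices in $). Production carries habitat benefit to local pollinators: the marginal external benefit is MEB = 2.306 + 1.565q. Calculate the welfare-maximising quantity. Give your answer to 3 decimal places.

Social marginal cost = private MC − MEB = 51.125 + 0.187q.
Set SMC = demand: 51.125 + 0.187q = 238.926 - 3.954q → q* = 45.3516.

q* = 45.352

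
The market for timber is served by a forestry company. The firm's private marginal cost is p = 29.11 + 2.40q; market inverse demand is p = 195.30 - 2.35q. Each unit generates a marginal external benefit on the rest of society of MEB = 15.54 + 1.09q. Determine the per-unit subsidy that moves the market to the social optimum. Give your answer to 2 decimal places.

subsidy = 69.66 per unit

Social marginal cost = private MC − MEB = 13.57 + 1.31q.
Set SMC = demand: 13.57 + 1.31q = 195.30 - 2.35q → q* = 49.6530.
The Pigouvian subsidy equals MEB at q*: 15.54 + 1.09×49.6530 = 69.6618.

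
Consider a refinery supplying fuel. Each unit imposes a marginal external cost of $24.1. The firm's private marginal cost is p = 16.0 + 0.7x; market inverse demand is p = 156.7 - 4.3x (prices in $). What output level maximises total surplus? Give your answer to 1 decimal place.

Social marginal cost = private MC + MEC = 40.1 + 0.7x.
Set SMC = demand: 40.1 + 0.7x = 156.7 - 4.3x → x* = 23.3200.

x* = 23.3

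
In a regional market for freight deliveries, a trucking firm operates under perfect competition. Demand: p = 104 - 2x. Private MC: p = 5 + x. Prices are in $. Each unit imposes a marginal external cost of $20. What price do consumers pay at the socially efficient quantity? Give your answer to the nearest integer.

P = $51

Social marginal cost = private MC + MEC = 25 + x.
Set SMC = demand: 25 + x = 104 - 2x → x* = 26.3333.
Consumer price on the demand curve at x*: 104 − 2×26.3333 = 51.3334.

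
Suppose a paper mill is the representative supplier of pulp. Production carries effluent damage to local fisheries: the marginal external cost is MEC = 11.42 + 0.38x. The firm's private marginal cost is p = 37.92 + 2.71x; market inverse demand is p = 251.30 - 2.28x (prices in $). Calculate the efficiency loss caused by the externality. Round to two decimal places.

DWL = $71.28

Market equilibrium (private): 37.92 + 2.71x = 251.30 - 2.28x → x_m = 42.7615.
Social marginal cost = private MC + MEC = 49.34 + 3.09x.
Set SMC = demand: 49.34 + 3.09x = 251.30 - 2.28x → x* = 37.6089.
Height of the DWL triangle at x_m is SMC(x_m) − demand(x_m) = MEC(x_m) = 27.6694.
DWL = ½ × 5.1526 × 27.6694 = 71.2847.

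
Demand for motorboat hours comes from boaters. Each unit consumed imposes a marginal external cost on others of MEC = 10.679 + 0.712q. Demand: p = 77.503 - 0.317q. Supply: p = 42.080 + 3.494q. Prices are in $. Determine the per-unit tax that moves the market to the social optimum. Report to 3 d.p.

Social marginal benefit = demand − MEC = 66.824 - 1.029q.
Set SMB = MC: 66.824 - 1.029q = 42.080 + 3.494q → q* = 5.4707.
The Pigouvian tax equals MEC at q*: 10.679 + 0.712×5.4707 = 14.5741.

tax = $14.574 per unit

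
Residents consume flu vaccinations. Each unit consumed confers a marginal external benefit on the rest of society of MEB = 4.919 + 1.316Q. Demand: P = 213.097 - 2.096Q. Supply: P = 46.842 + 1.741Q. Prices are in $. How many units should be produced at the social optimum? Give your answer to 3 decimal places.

Q* = 67.899

Social marginal benefit = demand + MEB = 218.016 - 0.780Q.
Set SMB = MC: 218.016 - 0.780Q = 46.842 + 1.741Q → Q* = 67.8992.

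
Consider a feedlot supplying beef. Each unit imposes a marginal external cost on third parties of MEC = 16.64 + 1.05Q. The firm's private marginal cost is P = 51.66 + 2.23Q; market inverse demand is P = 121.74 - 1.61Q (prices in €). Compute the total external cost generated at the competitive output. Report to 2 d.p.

Market equilibrium (private): 51.66 + 2.23Q = 121.74 - 1.61Q → Q_m = 18.2500.
Total external cost = ∫₀^{Q_m} (16.64 + 1.05Q) dQ = 16.64×18.2500 + ½×1.05×18.2500² = 478.5378.

€478.54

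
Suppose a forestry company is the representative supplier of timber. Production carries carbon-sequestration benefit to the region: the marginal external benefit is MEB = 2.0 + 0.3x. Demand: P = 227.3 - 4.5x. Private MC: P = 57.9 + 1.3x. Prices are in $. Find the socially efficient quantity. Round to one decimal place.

Social marginal cost = private MC − MEB = 55.9 + x.
Set SMC = demand: 55.9 + x = 227.3 - 4.5x → x* = 31.1636.

x* = 31.2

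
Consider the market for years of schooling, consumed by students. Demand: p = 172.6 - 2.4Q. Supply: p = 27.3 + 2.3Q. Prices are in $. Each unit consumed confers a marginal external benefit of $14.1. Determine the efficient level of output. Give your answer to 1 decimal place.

Q* = 33.9

Social marginal benefit = demand + MEB = 186.7 - 2.4Q.
Set SMB = MC: 186.7 - 2.4Q = 27.3 + 2.3Q → Q* = 33.9149.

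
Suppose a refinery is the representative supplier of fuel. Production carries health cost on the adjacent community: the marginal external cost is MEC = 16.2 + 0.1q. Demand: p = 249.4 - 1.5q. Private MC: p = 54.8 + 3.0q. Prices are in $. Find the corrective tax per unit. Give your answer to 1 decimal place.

tax = $20.1 per unit

Social marginal cost = private MC + MEC = 71.0 + 3.1q.
Set SMC = demand: 71.0 + 3.1q = 249.4 - 1.5q → q* = 38.7826.
The Pigouvian tax equals MEC at q*: 16.2 + 0.1×38.7826 = 20.0783.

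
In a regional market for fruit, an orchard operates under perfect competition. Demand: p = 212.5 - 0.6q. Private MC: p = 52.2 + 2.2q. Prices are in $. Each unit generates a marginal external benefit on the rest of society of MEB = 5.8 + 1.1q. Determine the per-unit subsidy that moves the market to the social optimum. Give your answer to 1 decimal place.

Social marginal cost = private MC − MEB = 46.4 + 1.1q.
Set SMC = demand: 46.4 + 1.1q = 212.5 - 0.6q → q* = 97.7059.
The Pigouvian subsidy equals MEB at q*: 5.8 + 1.1×97.7059 = 113.2765.

subsidy = $113.3 per unit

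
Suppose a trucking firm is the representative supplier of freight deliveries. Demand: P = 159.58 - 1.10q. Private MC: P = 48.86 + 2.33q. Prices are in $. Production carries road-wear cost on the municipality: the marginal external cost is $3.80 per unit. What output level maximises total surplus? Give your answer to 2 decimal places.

Social marginal cost = private MC + MEC = 52.66 + 2.33q.
Set SMC = demand: 52.66 + 2.33q = 159.58 - 1.10q → q* = 31.1720.

q* = 31.17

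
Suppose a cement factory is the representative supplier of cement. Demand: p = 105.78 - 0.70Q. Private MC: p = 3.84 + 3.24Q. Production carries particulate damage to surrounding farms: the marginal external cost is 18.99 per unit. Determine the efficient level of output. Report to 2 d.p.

Social marginal cost = private MC + MEC = 22.83 + 3.24Q.
Set SMC = demand: 22.83 + 3.24Q = 105.78 - 0.70Q → Q* = 21.0533.

Q* = 21.05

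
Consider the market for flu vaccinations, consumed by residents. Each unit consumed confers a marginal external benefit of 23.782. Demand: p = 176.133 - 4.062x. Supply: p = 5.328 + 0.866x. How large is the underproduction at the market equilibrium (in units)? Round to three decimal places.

4.826 units

Market equilibrium (private): 5.328 + 0.866x = 176.133 - 4.062x → x_m = 34.6601.
Social marginal benefit = demand + MEB = 199.915 - 4.062x.
Set SMB = MC: 199.915 - 4.062x = 5.328 + 0.866x → x* = 39.4860.
Gap = |34.6601 − 39.4860| = 4.8259.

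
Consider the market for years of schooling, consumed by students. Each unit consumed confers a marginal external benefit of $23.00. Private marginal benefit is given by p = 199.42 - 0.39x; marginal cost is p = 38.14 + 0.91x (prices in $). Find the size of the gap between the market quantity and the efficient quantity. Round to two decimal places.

Market equilibrium (private): 38.14 + 0.91x = 199.42 - 0.39x → x_m = 124.0615.
Social marginal benefit = demand + MEB = 222.42 - 0.39x.
Set SMB = MC: 222.42 - 0.39x = 38.14 + 0.91x → x* = 141.7538.
Gap = |124.0615 − 141.7538| = 17.6923.

17.69 units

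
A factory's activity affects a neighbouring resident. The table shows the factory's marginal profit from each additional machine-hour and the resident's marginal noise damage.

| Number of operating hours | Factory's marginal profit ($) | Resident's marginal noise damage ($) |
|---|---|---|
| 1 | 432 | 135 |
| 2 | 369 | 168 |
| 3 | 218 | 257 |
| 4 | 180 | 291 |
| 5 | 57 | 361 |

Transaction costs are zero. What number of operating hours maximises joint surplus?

Bargaining reaches the level where marginal profit last exceeds marginal noise damage.
That holds through level 2 (369 ≥ 168) but not at 3 (218 < 257).

2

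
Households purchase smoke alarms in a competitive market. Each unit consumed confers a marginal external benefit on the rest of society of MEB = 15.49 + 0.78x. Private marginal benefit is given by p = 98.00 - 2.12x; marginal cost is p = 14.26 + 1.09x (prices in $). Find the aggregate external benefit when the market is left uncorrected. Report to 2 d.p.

Market equilibrium (private): 14.26 + 1.09x = 98.00 - 2.12x → x_m = 26.0872.
Total external benefit = ∫₀^{x_m} (15.49 + 0.78x) dx = 15.49×26.0872 + ½×0.78×26.0872² = 669.5021.

$669.50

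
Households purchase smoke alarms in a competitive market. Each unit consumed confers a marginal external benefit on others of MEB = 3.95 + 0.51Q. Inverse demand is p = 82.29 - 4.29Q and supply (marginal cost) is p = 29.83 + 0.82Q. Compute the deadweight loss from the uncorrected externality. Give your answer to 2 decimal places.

DWL = 9.17

Market equilibrium (private): 29.83 + 0.82Q = 82.29 - 4.29Q → Q_m = 10.2661.
Social marginal benefit = demand + MEB = 86.24 - 3.78Q.
Set SMB = MC: 86.24 - 3.78Q = 29.83 + 0.82Q → Q* = 12.2630.
Between Q* and Q_m the wedge SMB − MC runs linearly from 0 to MEB(Q_m), so the loss is a triangle.
DWL = ½ × 1.9969 × 9.1857 = 9.1715.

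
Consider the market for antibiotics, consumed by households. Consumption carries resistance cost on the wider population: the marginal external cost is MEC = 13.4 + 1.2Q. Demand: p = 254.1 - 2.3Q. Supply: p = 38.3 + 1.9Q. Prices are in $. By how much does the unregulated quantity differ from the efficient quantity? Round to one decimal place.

13.9 units

Market equilibrium (private): 38.3 + 1.9Q = 254.1 - 2.3Q → Q_m = 51.3810.
Social marginal benefit = demand − MEC = 240.7 - 3.5Q.
Set SMB = MC: 240.7 - 3.5Q = 38.3 + 1.9Q → Q* = 37.4815.
Gap = |51.3810 − 37.4815| = 13.8995.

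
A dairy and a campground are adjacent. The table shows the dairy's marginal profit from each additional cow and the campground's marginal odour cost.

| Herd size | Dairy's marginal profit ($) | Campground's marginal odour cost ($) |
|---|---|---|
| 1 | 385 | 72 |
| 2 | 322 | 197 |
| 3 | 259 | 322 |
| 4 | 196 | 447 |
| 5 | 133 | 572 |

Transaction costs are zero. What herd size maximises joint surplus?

2

Bargaining reaches the level where marginal profit last exceeds marginal odour cost.
That holds through level 2 (322 ≥ 197) but not at 3 (259 < 322).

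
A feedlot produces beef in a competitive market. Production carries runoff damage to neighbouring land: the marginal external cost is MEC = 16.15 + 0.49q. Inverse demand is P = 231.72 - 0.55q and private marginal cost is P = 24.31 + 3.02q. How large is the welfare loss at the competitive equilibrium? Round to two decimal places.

Market equilibrium (private): 24.31 + 3.02q = 231.72 - 0.55q → q_m = 58.0980.
Social marginal cost = private MC + MEC = 40.46 + 3.51q.
Set SMC = demand: 40.46 + 3.51q = 231.72 - 0.55q → q* = 47.1084.
Height of the DWL triangle at q_m is SMC(q_m) − demand(q_m) = MEC(q_m) = 44.6180.
DWL = ½ × 10.9896 × 44.6180 = 245.1670.

DWL = 245.17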